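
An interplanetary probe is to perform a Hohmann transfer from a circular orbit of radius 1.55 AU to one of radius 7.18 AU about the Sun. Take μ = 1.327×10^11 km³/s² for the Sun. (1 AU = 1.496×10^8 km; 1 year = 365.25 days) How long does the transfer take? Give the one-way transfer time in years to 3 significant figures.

In km: r₁ = 1.55 × 1.496×10^8 = 2.3188×10^8 km; r₂ = 7.18 × 1.496×10^8 = 1.074128×10^9 km.
The Hohmann ellipse has a_t = (r₁ + r₂)/2 = 6.53004×10^8 km.
Half the transfer-orbit period gives t = π√(a_t³/μ) = 1.439×10^8 s.
Converting: 1.439×10^8 s ÷ 3.15576×10^7 s/year (365.25 × 86400) = 4.56 years.

t = 4.56 years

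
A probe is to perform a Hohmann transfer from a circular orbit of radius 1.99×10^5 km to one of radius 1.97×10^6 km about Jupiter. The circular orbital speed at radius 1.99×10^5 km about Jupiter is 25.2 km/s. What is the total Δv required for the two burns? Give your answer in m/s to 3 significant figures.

From the circular-orbit relation v² = μ/r at r = 1.99×10^5 km: μ = v²r = (25.2)² × 1.99×10^5 = 1.26373×10^8 km³/s².
The Hohmann ellipse has a_t = (r₁ + r₂)/2 = 1.0845×10^6 km.
At r₁ the circular-orbit speed is v₁ = √(μ/r₁) = 25.200 km/s.
Transfer-orbit speed at r₁ (vis-viva): v_p = √[μ(2/r₁ − 1/a_t)] = 33.964 km/s.
First burn Δv₁ = |v_p − v₁| = 8.764 km/s.
Circular speed at r₂: v₂ = √(μ/r₂) = 8.009 km/s.
Transfer-orbit speed at r₂: v_a = √[μ(2/r₂ − 1/a_t)] = 3.431 km/s.
Second burn Δv₂ = |v₂ − v_a| = 4.578 km/s.
Total Δv = Δv₁ + Δv₂ = 13.34 km/s.

Δv = 13300 m/s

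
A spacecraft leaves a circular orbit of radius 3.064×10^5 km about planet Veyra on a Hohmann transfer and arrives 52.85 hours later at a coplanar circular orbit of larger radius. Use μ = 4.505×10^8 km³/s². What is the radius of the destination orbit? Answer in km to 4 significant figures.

r₂ = 2.058×10^6 km

Transfer time t = 52.85 hours = 1.9026×10^5 s, and t = π√(a_t³/μ).
So a_t = (μ t²/π²)^(1/3) = (4.505×10^8 × (1.9026×10^5)² / π²)^(1/3) = 1.1822×10^6 km.
Since a_t = (r₁ + r₂)/2, r₂ = 2a_t − r₁ = 2×1.1822×10^6 − 3.064×10^5 = 2.058×10^6 km.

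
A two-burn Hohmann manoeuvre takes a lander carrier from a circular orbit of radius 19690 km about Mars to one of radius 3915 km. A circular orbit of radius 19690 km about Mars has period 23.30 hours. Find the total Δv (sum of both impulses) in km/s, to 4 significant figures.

Δv = 1.590 km/s

From Kepler's third law T² = 4π²r³/μ at r = 19690 km, T = 23.30 hours = 23.30 × 3600 s = 83880 s: μ = 4π²r³/T² = 42833.2 km³/s².
The Hohmann ellipse has a_t = (r₁ + r₂)/2 = 11802.5 km.
At r₁ the circular-orbit speed is v₁ = √(μ/r₁) = 1.4749 km/s.
On the transfer ellipse at r₁, vis-viva gives v_a = √[μ(2/r₁ − 1/a_t)] = 0.84947 km/s.
First burn Δv₁ = |v_a − v₁| = 0.6254 km/s.
Circular speed at r₂: v₂ = √(μ/r₂) = 3.3077 km/s.
Transfer-orbit speed at r₂: v_p = √[μ(2/r₂ − 1/a_t)] = 4.2723 km/s.
Second burn Δv₂ = |v₂ − v_p| = 0.9646 km/s.
Δv = Δv₁ + Δv₂ = 0.6254 + 0.9646 = 1.590 km/s.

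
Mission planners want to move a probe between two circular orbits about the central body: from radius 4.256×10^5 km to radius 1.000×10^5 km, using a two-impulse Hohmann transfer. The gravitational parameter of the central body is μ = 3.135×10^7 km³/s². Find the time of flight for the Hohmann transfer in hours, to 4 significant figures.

Semi-major axis of the transfer orbit: a_t = (4.256×10^5 + 1.000×10^5)/2 = 2.628×10^5 km.
Half the transfer-orbit period gives t = π√(a_t³/μ) = 75590 s.
Converting: 75590 s ÷ 3600 s/hour = 21.00 hours.

t = 21.00 hours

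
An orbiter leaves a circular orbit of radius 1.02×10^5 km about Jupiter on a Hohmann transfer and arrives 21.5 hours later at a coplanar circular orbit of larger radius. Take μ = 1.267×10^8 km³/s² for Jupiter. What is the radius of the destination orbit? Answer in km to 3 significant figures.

Transfer time t = 21.5 hours = 77400 s, and t = π√(a_t³/μ).
So a_t = (μ t²/π²)^(1/3) = (1.267×10^8 × (77400)² / π²)^(1/3) = 4.2526×10^5 km.
Since a_t = (r₁ + r₂)/2, r₂ = 2a_t − r₁ = 2×4.2526×10^5 − 1.020×10^5 = 7.4852×10^5 km.

r₂ = 7.49×10^5 km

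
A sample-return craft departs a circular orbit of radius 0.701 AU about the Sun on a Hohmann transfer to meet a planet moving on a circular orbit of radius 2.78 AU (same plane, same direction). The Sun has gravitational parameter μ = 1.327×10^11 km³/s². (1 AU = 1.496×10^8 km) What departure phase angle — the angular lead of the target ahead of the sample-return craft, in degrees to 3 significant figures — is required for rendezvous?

In km: r₁ = 0.701 × 1.496×10^8 = 1.048696×10^8 km; r₂ = 2.78 × 1.496×10^8 = 4.15888×10^8 km.
Semi-major axis of the transfer orbit: a_t = (1.048696×10^8 + 4.15888×10^8)/2 = 2.603788×10^8 km.
The half-period of the transfer ellipse is t = π√(a_t³/μ) = 3.6235×10^7 s.
The target's mean motion on its circular orbit is ω₂ = √(μ/r₂³) = 4.2951×10^-8 rad/s.
Angle swept by the target during transfer: ω₂·t = 1.5563 rad = 89.17°.
Arrival is 180° from departure on the ellipse, so φ = 180° − 89.17° = 90.8°.

φ = 90.8°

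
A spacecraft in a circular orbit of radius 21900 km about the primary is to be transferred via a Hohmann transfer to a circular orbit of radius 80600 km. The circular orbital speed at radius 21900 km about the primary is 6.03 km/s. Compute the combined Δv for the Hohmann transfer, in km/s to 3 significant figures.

Δv = 2.62 km/s

From the circular-orbit relation v² = μ/r at r = 21900 km: μ = v²r = (6.03)² × 21900 = 7.96304×10^5 km³/s².
Semi-major axis of the transfer orbit: a_t = (21900 + 80600)/2 = 51250 km.
Circular speed at r₁: v₁ = √(μ/r₁) = √(7.96304×10^5/21900) = 6.030 km/s.
On the transfer ellipse at r₁, vis-viva equation gives v_p = √[μ(2/r₁ − 1/a_t)] = 7.562 km/s.
First burn Δv₁ = |v_p − v₁| = 1.532 km/s.
Circular speed at r₂: v₂ = √(μ/r₂) = 3.14320 km/s.
Transfer-orbit speed at r₂: v_a = √[μ(2/r₂ − 1/a_t)] = 2.05469 km/s.
Second burn Δv₂ = |v₂ − v_a| = 1.089 km/s.
Δv = Δv₁ + Δv₂ = 1.532 + 1.089 = 2.621 km/s.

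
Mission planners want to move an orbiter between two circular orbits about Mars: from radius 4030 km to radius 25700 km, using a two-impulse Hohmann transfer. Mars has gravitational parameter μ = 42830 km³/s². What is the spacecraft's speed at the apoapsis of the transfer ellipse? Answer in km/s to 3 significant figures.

v = 0.672 km/s

The Hohmann ellipse has a_t = (r₁ + r₂)/2 = 14865 km.
At apoapsis, r = 25700 km.
Applying v² = μ(2/r − 1/a_t): v = 0.6722 km/s.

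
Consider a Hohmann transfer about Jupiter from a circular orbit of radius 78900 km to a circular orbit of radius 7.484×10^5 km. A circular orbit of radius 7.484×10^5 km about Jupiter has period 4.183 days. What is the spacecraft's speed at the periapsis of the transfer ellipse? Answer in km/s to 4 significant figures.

v = 53.90 km/s

From Kepler's third law T² = 4π²r³/μ at r = 7.484×10^5 km, T = 4.183 days = 4.183 × 86400 s = 3.614112×10^5 s: μ = 4π²r³/T² = 1.26695×10^8 km³/s².
Semi-major axis of the transfer orbit: a_t = (78900 + 7.484×10^5)/2 = 4.1365×10^5 km.
At periapsis, r = 78900 km.
From the vis-viva equation, v = √[μ(2/r − 1/a_t)] = 53.90 km/s.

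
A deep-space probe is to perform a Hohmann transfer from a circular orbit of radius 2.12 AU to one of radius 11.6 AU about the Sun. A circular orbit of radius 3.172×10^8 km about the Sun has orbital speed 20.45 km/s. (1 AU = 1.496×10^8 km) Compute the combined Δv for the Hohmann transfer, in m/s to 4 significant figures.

Δv = 10030 m/s

From the circular-orbit relation v² = μ/r at r = 3.172×10^8 km: μ = v²r = (20.45)² × 3.172×10^8 = 1.32654×10^11 km³/s².
In km: r₁ = 2.12 × 1.496×10^8 = 3.17152×10^8 km; r₂ = 11.6 × 1.496×10^8 = 1.73536×10^9 km.
Semi-major axis of the transfer orbit: a_t = (3.17152×10^8 + 1.73536×10^9)/2 = 1.026256×10^9 km.
Circular speed at r₁: v₁ = √(μ/r₁) = √(1.32654×10^11/3.17152×10^8) = 20.452 km/s.
Transfer-orbit speed at r₁ (v² = μ(2/r − 1/a)): v_p = √[μ(2/r₁ − 1/a_t)] = 26.595 km/s.
First burn Δv₁ = |v_p − v₁| = 6.143 km/s.
Circular speed at r₂: v₂ = √(μ/r₂) = 8.743 km/s.
Transfer-orbit speed at r₂: v_a = √[μ(2/r₂ − 1/a_t)] = 4.860 km/s.
Second burn Δv₂ = |v₂ − v_a| = 3.883 km/s.
Total Δv = Δv₁ + Δv₂ = 10.03 km/s.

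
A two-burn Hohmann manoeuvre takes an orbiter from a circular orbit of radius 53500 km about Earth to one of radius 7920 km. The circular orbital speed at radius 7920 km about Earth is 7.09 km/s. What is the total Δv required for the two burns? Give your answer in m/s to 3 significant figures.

From the circular-orbit relation v² = μ/r at r = 7920 km: μ = v²r = (7.09)² × 7920 = 3.98123×10^5 km³/s².
The Hohmann ellipse has a_t = (r₁ + r₂)/2 = 30710 km.
Circular speed at r₁: v₁ = √(μ/r₁) = √(3.98123×10^5/53500) = 2.728 km/s.
Transfer-orbit speed at r₁ (vis-viva): v_a = √[μ(2/r₁ − 1/a_t)] = 1.385 km/s.
First burn Δv₁ = |v_a − v₁| = 1.343 km/s.
At r₂, v₂ = √(μ/r₂) = 7.090 km/s.
Transfer-orbit speed at r₂: v_p = √[μ(2/r₂ − 1/a_t)] = 9.358 km/s.
Second burn Δv₂ = |v₂ − v_p| = 2.268 km/s.
Total Δv = Δv₁ + Δv₂ = 3.611 km/s.

Δv = 3610 m/s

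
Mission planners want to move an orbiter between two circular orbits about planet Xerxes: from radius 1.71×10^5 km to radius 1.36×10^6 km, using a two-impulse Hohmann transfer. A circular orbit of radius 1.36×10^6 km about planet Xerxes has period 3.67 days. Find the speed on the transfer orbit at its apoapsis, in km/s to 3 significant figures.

From Kepler's third law T² = 4π²r³/μ at r = 1.36×10^6 km, T = 3.67 days = 3.67 × 86400 s = 3.17088×10^5 s: μ = 4π²r³/T² = 9.87681×10^8 km³/s².
Transfer-ellipse semi-major axis a_t = (r₁ + r₂)/2 = (1.710×10^5 + 1.360×10^6)/2 = 7.655×10^5 km.
The apoapsis of the transfer ellipse is at r = 1.360×10^6 km.
Applying v² = μ(2/r − 1/a_t): v = 12.74 km/s.

v = 12.7 km/s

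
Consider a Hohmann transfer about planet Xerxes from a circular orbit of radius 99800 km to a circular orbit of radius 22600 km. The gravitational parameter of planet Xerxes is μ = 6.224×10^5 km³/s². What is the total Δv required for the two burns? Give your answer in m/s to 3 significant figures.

Transfer-ellipse semi-major axis a_t = (r₁ + r₂)/2 = (99800 + 22600)/2 = 61200 km.
At r₁ the circular-orbit speed is v₁ = √(μ/r₁) = 2.4972931 km/s.
On the transfer ellipse at r₁, v² = μ(2/r − 1/a) gives v_a = √[μ(2/r₁ − 1/a_t)] = 1.5175675 km/s.
First burn Δv₁ = |v_a − v₁| = 0.97973 km/s.
At r₂, v₂ = √(μ/r₂) = 5.24784 km/s.
Transfer-orbit speed at r₂: v_p = √[μ(2/r₂ − 1/a_t)] = 6.70147 km/s.
Second burn Δv₂ = |v₂ − v_p| = 1.4536 km/s.
Total Δv = Δv₁ + Δv₂ = 2.433 km/s.

Δv = 2430 m/s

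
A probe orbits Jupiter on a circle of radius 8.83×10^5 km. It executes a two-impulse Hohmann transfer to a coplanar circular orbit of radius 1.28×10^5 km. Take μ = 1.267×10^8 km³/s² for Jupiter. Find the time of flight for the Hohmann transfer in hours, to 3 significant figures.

The Hohmann ellipse has a_t = (r₁ + r₂)/2 = 5.055×10^5 km.
Half the transfer-orbit period gives t = π√(a_t³/μ) = 1.003×10^5 s.
Converting: 1.003×10^5 s ÷ 3600 s/hour = 27.9 hours.

t = 27.9 hours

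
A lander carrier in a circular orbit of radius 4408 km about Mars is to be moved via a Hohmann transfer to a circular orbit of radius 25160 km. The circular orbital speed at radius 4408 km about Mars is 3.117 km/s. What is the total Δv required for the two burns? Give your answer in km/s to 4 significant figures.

Δv = 1.542 km/s

From the circular-orbit relation v² = μ/r at r = 4408 km: μ = v²r = (3.117)² × 4408 = 42826.8 km³/s².
The Hohmann ellipse has a_t = (r₁ + r₂)/2 = 14784 km.
Circular speed at r₁: v₁ = √(μ/r₁) = √(42826.8/4408) = 3.1170 km/s.
Transfer-orbit speed at r₁ (vis-viva equation): v_p = √[μ(2/r₁ − 1/a_t)] = 4.0663 km/s.
First burn Δv₁ = |v_p − v₁| = 0.9493 km/s.
At r₂, v₂ = √(μ/r₂) = 1.3047 km/s.
Transfer-orbit speed at r₂: v_a = √[μ(2/r₂ − 1/a_t)] = 0.71241 km/s.
Second burn Δv₂ = |v₂ − v_a| = 0.5923 km/s.
Δv = Δv₁ + Δv₂ = 0.9493 + 0.5923 = 1.542 km/s.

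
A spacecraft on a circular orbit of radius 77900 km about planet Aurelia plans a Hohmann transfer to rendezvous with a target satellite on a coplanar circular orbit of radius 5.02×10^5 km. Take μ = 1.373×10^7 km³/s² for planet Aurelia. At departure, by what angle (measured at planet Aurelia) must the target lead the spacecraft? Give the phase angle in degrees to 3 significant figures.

φ = 101°

Semi-major axis of the transfer orbit: a_t = (77900 + 5.020×10^5)/2 = 2.8995×10^5 km.
The half-period of the transfer ellipse is t = π√(a_t³/μ) = 1.3237×10^5 s.
Target angular speed ω₂ = √(μ/r₂³) = 1.0418×10^-5 rad/s.
Angle swept by the target during transfer: ω₂·t = 1.379 rad = 79.01°.
The spacecraft traverses 180° on the transfer ellipse, so the target must lead by 180° − 79.01° = 101°.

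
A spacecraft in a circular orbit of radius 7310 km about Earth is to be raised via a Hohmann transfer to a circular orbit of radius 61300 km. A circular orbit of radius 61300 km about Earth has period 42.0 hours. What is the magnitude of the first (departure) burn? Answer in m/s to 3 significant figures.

From Kepler's third law T² = 4π²r³/μ at r = 61300 km, T = 42.0 hours = 42.0 × 3600 s = 1.512×10^5 s: μ = 4π²r³/T² = 3.97775×10^5 km³/s².
Transfer-ellipse semi-major axis a_t = (r₁ + r₂)/2 = (7310 + 61300)/2 = 34305 km.
On the circular orbit at r = 7310 km, v_c = √(μ/r) = 7.377 km/s.
Transfer-orbit speed at the same r (vis-viva, a = a_t): v_t = √[μ(2/r − 1/a_t)] = 9.861 km/s.
Δv₁ = |v_t − v_c| = |9.861 − 7.377| = 2.484 km/s.

Δv₁ = 2480 m/s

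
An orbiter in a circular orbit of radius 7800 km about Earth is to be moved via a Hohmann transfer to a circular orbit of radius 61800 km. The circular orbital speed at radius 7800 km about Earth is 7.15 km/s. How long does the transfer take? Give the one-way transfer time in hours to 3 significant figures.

t = 8.97 hours

From the circular-orbit relation v² = μ/r at r = 7800 km: μ = v²r = (7.15)² × 7800 = 3.98756×10^5 km³/s².
Transfer-ellipse semi-major axis a_t = (r₁ + r₂)/2 = (7800 + 61800)/2 = 34800 km.
Half the transfer-orbit period gives t = π√(a_t³/μ) = 32300 s.
Converting: 32300 s ÷ 3600 s/hour = 8.97 hours.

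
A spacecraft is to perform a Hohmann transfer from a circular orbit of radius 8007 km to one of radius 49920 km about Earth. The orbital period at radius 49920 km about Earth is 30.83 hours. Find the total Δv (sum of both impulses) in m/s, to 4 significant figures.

Δv = 3548 m/s

From Kepler's third law T² = 4π²r³/μ at r = 49920 km, T = 30.83 hours = 30.83 × 3600 s = 1.10988×10^5 s: μ = 4π²r³/T² = 3.98686×10^5 km³/s².
Transfer-ellipse semi-major axis a_t = (r₁ + r₂)/2 = (8007 + 49920)/2 = 28963.5 km.
Circular speed at r₁: v₁ = √(μ/r₁) = √(3.98686×10^5/8007) = 7.056 km/s.
On the transfer ellipse at r₁, vis-viva gives v_p = √[μ(2/r₁ − 1/a_t)] = 9.264 km/s.
First burn Δv₁ = |v_p − v₁| = 2.208 km/s.
At r₂, v₂ = √(μ/r₂) = 2.826 km/s.
Transfer-orbit speed at r₂: v_a = √[μ(2/r₂ − 1/a_t)] = 1.486 km/s.
Second burn Δv₂ = |v₂ − v_a| = 1.340 km/s.
Δv = Δv₁ + Δv₂ = 2.208 + 1.340 = 3.548 km/s.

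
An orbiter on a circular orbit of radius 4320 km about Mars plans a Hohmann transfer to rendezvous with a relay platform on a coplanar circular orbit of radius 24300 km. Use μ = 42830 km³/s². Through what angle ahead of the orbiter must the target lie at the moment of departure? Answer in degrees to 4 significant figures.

φ = 98.66°

Transfer-ellipse semi-major axis a_t = (r₁ + r₂)/2 = (4320 + 24300)/2 = 14310 km.
Transfer time t = π√(a_t³/μ) = 25986 s.
The target's mean motion on its circular orbit is ω₂ = √(μ/r₂³) = 5.4634×10^-5 rad/s.
Angle swept by the target during transfer: ω₂·t = 1.4197 rad = 81.34°.
Arrival is 180° from departure on the ellipse, so φ = 180° − 81.34° = 98.66°.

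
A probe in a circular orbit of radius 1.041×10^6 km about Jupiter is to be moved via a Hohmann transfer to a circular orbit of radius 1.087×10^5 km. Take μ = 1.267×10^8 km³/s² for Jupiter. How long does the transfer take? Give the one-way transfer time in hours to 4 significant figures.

Transfer-ellipse semi-major axis a_t = (r₁ + r₂)/2 = (1.041×10^6 + 1.087×10^5)/2 = 5.7485×10^5 km.
Transfer time t = π√(a_t³/μ) = π√((5.7485×10^5)³ / 1.267×10^8) = 1.2164×10^5 s.
Converting: 1.2164×10^5 s ÷ 3600 s/hour = 33.79 hours.

t = 33.79 hours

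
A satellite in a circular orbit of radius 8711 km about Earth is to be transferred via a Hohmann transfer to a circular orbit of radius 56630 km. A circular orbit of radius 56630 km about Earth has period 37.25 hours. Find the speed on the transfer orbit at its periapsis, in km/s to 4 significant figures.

v = 8.907 km/s

From Kepler's third law T² = 4π²r³/μ at r = 56630 km, T = 37.25 hours = 37.25 × 3600 s = 1.341×10^5 s: μ = 4π²r³/T² = 3.98696×10^5 km³/s².
The Hohmann ellipse has a_t = (r₁ + r₂)/2 = 32670.5 km.
The periapsis of the transfer ellipse is at r = 8711 km.
Applying v² = μ(2/r − 1/a_t): v = 8.907 km/s.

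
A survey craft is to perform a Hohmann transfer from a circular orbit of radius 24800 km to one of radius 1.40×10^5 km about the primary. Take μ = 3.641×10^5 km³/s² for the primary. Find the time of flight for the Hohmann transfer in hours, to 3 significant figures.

t = 34.2 hours

The Hohmann ellipse has a_t = (r₁ + r₂)/2 = 82400 km.
By Kepler's third law the transfer-orbit period is T = 2π√(a_t³/μ), so t = T/2 = 1.231×10^5 s.
Converting: 1.231×10^5 s ÷ 3600 s/hour = 34.2 hours.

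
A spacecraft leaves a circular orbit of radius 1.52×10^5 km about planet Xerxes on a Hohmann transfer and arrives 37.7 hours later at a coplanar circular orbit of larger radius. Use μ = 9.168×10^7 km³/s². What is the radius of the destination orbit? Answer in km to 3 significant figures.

Transfer time t = 37.7 hours = 1.3572×10^5 s, and t = π√(a_t³/μ).
So a_t = (μ t²/π²)^(1/3) = (9.168×10^7 × (1.3572×10^5)² / π²)^(1/3) = 5.5516×10^5 km.
Since a_t = (r₁ + r₂)/2, r₂ = 2a_t − r₁ = 2×5.5516×10^5 − 1.520×10^5 = 9.5832×10^5 km.

r₂ = 9.58×10^5 km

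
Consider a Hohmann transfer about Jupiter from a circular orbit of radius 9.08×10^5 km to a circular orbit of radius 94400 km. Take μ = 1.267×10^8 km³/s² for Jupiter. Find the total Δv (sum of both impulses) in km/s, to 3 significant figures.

Semi-major axis of the transfer orbit: a_t = (9.080×10^5 + 94400)/2 = 5.012×10^5 km.
At r₁ the circular-orbit speed is v₁ = √(μ/r₁) = 11.8126 km/s.
On the transfer ellipse at r₁, vis-viva equation gives v_a = √[μ(2/r₁ − 1/a_t)] = 5.12656 km/s.
First burn Δv₁ = |v_a − v₁| = 6.6860 km/s.
At r₂, v₂ = √(μ/r₂) = 36.636 km/s.
Transfer-orbit speed at r₂: v_p = √[μ(2/r₂ − 1/a_t)] = 49.311 km/s.
Second burn Δv₂ = |v₂ − v_p| = 12.675 km/s.
Δv = Δv₁ + Δv₂ = 6.6860 + 12.675 = 19.36 km/s.

Δv = 19.4 km/s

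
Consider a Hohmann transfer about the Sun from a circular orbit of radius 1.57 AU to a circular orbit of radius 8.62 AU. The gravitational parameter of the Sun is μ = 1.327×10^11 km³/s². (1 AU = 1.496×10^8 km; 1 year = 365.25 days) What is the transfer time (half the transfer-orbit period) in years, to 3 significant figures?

In km: r₁ = 1.57 × 1.496×10^8 = 2.34872×10^8 km; r₂ = 8.62 × 1.496×10^8 = 1.289552×10^9 km.
Transfer-ellipse semi-major axis a_t = (r₁ + r₂)/2 = (2.34872×10^8 + 1.289552×10^9)/2 = 7.62212×10^8 km.
By Kepler's third law the transfer-orbit period is T = 2π√(a_t³/μ), so t = T/2 = 1.815×10^8 s.
Converting: 1.815×10^8 s ÷ 3.15576×10^7 s/year (365.25 × 86400) = 5.75 years.

t = 5.75 years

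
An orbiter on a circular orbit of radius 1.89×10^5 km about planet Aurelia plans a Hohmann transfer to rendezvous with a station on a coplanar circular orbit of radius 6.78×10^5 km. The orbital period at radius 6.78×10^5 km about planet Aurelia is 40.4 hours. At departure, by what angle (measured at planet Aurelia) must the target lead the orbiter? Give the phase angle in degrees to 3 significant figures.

φ = 88.0°

From Kepler's third law T² = 4π²r³/μ at r = 6.78×10^5 km, T = 40.4 hours = 40.4 × 3600 s = 1.4544×10^5 s: μ = 4π²r³/T² = 5.81676×10^8 km³/s².
The Hohmann ellipse has a_t = (r₁ + r₂)/2 = 4.335×10^5 km.
The half-period of the transfer ellipse is t = π√(a_t³/μ) = 37180 s.
The target's mean motion on its circular orbit is ω₂ = √(μ/r₂³) = 4.320×10^-5 rad/s.
Angle swept by the target during transfer: ω₂·t = 1.6062 rad = 92.03°.
The orbiter traverses 180° on the transfer ellipse, so the target must lead by 180° − 92.03° = 88.0°.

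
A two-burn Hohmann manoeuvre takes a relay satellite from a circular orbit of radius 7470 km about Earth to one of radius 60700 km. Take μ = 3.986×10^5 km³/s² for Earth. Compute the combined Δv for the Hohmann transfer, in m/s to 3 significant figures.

Δv = 3810 m/s

Transfer-ellipse semi-major axis a_t = (r₁ + r₂)/2 = (7470 + 60700)/2 = 34085 km.
At r₁ the circular-orbit speed is v₁ = √(μ/r₁) = 7.305 km/s.
Transfer-orbit speed at r₁ (vis-viva equation): v_p = √[μ(2/r₁ − 1/a_t)] = 9.748 km/s.
First burn Δv₁ = |v_p − v₁| = 2.443 km/s.
Circular speed at r₂: v₂ = √(μ/r₂) = 2.563 km/s.
Transfer-orbit speed at r₂: v_a = √[μ(2/r₂ − 1/a_t)] = 1.200 km/s.
Second burn Δv₂ = |v₂ − v_a| = 1.363 km/s.
Δv = Δv₁ + Δv₂ = 2.443 + 1.363 = 3.806 km/s.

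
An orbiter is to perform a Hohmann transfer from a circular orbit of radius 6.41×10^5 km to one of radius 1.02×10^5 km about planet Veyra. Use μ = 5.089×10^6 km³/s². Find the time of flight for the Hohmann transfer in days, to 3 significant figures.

t = 3.65 days

Semi-major axis of the transfer orbit: a_t = (6.410×10^5 + 1.020×10^5)/2 = 3.715×10^5 km.
By Kepler's third law the transfer-orbit period is T = 2π√(a_t³/μ), so t = T/2 = 3.153×10^5 s.
Converting: 3.153×10^5 s ÷ 86400 s/day = 3.65 days.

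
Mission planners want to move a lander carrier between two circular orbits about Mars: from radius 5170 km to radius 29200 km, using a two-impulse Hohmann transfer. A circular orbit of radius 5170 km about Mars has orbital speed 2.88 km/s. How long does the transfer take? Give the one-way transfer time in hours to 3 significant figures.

From the circular-orbit relation v² = μ/r at r = 5170 km: μ = v²r = (2.88)² × 5170 = 42882.0 km³/s².
The Hohmann ellipse has a_t = (r₁ + r₂)/2 = 17185 km.
By Kepler's third law the transfer-orbit period is T = 2π√(a_t³/μ), so t = T/2 = 34180 s.
Converting: 34180 s ÷ 3600 s/hour = 9.49 hours.

t = 9.49 hours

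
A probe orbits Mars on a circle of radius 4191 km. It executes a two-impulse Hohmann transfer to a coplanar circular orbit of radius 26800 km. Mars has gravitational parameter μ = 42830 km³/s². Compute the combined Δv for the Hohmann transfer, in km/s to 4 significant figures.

The Hohmann ellipse has a_t = (r₁ + r₂)/2 = 15495.5 km.
Circular speed at r₁: v₁ = √(μ/r₁) = √(42830/4191) = 3.197 km/s.
Transfer-orbit speed at r₁ (vis-viva): v_p = √[μ(2/r₁ − 1/a_t)] = 4.204 km/s.
First burn Δv₁ = |v_p − v₁| = 1.007 km/s.
Circular speed at r₂: v₂ = √(μ/r₂) = 1.26417 km/s.
Transfer-orbit speed at r₂: v_a = √[μ(2/r₂ − 1/a_t)] = 0.657450 km/s.
Second burn Δv₂ = |v₂ − v_a| = 0.6067 km/s.
Δv = Δv₁ + Δv₂ = 1.007 + 0.6067 = 1.614 km/s.

Δv = 1.614 km/s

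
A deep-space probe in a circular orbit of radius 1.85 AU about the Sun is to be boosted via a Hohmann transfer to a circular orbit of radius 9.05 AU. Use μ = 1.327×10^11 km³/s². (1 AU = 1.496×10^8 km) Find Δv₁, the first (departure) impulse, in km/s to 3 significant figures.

In km: r₁ = 1.85 × 1.496×10^8 = 2.7676×10^8 km; r₂ = 9.05 × 1.496×10^8 = 1.35388×10^9 km.
The Hohmann ellipse has a_t = (r₁ + r₂)/2 = 8.1532×10^8 km.
Circular speed at r = 2.7676×10^8 km: v_c = √(μ/r) = 21.90 km/s.
Vis-viva on the transfer ellipse at r = 2.7676×10^8 km gives v_t = √[μ(2/r − 1/a_t)] = 28.22 km/s.
Δv₁ = |v_t − v_c| = |28.22 − 21.90| = 6.320 km/s.

Δv₁ = 6.32 km/s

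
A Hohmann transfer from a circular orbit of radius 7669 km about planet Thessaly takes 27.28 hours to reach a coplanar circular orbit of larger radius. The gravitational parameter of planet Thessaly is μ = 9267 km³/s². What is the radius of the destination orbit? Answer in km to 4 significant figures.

r₂ = 34020 km

Transfer time t = 27.28 hours = 98208 s, and t = π√(a_t³/μ).
So a_t = (μ t²/π²)^(1/3) = (9267 × (98208)² / π²)^(1/3) = 20844 km.
Since a_t = (r₁ + r₂)/2, r₂ = 2a_t − r₁ = 2×20844 − 7669 = 34019 km.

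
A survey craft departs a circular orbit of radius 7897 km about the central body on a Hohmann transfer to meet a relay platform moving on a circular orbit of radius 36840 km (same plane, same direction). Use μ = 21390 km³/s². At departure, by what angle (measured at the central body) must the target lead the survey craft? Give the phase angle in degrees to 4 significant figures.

Transfer-ellipse semi-major axis a_t = (r₁ + r₂)/2 = (7897 + 36840)/2 = 22368.5 km.
Transfer time t = π√(a_t³/μ) = 71862 s.
The target's mean motion on its circular orbit is ω₂ = √(μ/r₂³) = 2.0684×10^-5 rad/s.
Angle swept by the target during transfer: ω₂·t = 1.4864 rad = 85.16°.
The survey craft traverses 180° on the transfer ellipse, so the target must lead by 180° − 85.16° = 94.84°.

φ = 94.84°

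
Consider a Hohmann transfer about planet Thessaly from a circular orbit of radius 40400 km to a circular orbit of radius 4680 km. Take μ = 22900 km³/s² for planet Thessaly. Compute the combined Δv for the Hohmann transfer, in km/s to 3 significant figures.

Δv = 1.16 km/s

Semi-major axis of the transfer orbit: a_t = (40400 + 4680)/2 = 22540 km.
Circular speed at r₁: v₁ = √(μ/r₁) = √(22900/40400) = 0.7529 km/s.
On the transfer ellipse at r₁, v² = μ(2/r − 1/a) gives v_a = √[μ(2/r₁ − 1/a_t)] = 0.3431 km/s.
First burn Δv₁ = |v_a − v₁| = 0.4098 km/s.
Circular speed at r₂: v₂ = √(μ/r₂) = 2.21205 km/s.
Transfer-orbit speed at r₂: v_p = √[μ(2/r₂ − 1/a_t)] = 2.96148 km/s.
Second burn Δv₂ = |v₂ − v_p| = 0.7494 km/s.
Δv = Δv₁ + Δv₂ = 0.4098 + 0.7494 = 1.159 km/s.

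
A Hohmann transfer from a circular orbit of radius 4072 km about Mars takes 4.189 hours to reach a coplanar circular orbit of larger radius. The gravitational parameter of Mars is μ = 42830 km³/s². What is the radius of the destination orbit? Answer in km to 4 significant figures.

r₂ = 15840 km

Transfer time t = 4.189 hours = 15080.4 s, and t = π√(a_t³/μ).
So a_t = (μ t²/π²)^(1/3) = (42830 × (15080.4)² / π²)^(1/3) = 9956.1 km.
Since a_t = (r₁ + r₂)/2, r₂ = 2a_t − r₁ = 2×9956.1 − 4072 = 15840.2 km.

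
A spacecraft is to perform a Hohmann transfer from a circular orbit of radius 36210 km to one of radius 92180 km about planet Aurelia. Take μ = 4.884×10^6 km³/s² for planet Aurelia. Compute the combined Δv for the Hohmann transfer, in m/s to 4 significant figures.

Δv = 4115 m/s

The Hohmann ellipse has a_t = (r₁ + r₂)/2 = 64195 km.
Circular speed at r₁: v₁ = √(μ/r₁) = √(4.884×10^6/36210) = 11.614 km/s.
On the transfer ellipse at r₁, vis-viva gives v_p = √[μ(2/r₁ − 1/a_t)] = 13.917 km/s.
First burn Δv₁ = |v_p − v₁| = 2.303 km/s.
Circular speed at r₂: v₂ = √(μ/r₂) = 7.279 km/s.
Transfer-orbit speed at r₂: v_a = √[μ(2/r₂ − 1/a_t)] = 5.467 km/s.
Second burn Δv₂ = |v₂ − v_a| = 1.812 km/s.
Total Δv = Δv₁ + Δv₂ = 4.115 km/s.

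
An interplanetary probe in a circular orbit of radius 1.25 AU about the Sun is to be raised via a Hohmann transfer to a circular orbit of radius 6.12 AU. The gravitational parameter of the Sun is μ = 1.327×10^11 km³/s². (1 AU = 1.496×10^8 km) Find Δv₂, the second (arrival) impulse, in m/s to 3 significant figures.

Δv₂ = 5030 m/s

In km: r₁ = 1.25 × 1.496×10^8 = 1.870×10^8 km; r₂ = 6.12 × 1.496×10^8 = 9.15552×10^8 km.
Transfer-ellipse semi-major axis a_t = (r₁ + r₂)/2 = (1.870×10^8 + 9.15552×10^8)/2 = 5.51276×10^8 km.
On the circular orbit at r = 9.15552×10^8 km, v_c = √(μ/r) = 12.039 km/s.
Vis-viva on the transfer ellipse at r = 9.15552×10^8 km gives v_t = √[μ(2/r − 1/a_t)] = 7.0118 km/s.
Δv₂ = |v_t − v_c| = |7.0118 − 12.039| = 5.027 km/s.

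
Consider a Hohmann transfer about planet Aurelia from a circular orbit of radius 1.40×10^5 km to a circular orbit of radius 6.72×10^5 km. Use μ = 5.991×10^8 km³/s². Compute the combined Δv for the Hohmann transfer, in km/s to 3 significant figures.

Δv = 31.1 km/s

Transfer-ellipse semi-major axis a_t = (r₁ + r₂)/2 = (1.400×10^5 + 6.720×10^5)/2 = 4.060×10^5 km.
At r₁ the circular-orbit speed is v₁ = √(μ/r₁) = 65.416 km/s.
Transfer-orbit speed at r₁ (v² = μ(2/r − 1/a)): v_p = √[μ(2/r₁ − 1/a_t)] = 84.160 km/s.
First burn Δv₁ = |v_p − v₁| = 18.744 km/s.
Circular speed at r₂: v₂ = √(μ/r₂) = 29.858 km/s.
Transfer-orbit speed at r₂: v_a = √[μ(2/r₂ − 1/a_t)] = 17.533 km/s.
Second burn Δv₂ = |v₂ − v_a| = 12.325 km/s.
Total Δv = Δv₁ + Δv₂ = 31.07 km/s.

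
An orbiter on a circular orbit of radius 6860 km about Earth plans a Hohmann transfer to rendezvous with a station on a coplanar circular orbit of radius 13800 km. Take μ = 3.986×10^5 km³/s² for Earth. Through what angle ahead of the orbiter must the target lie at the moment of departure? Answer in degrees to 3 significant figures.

φ = 63.4°

Semi-major axis of the transfer orbit: a_t = (6860 + 13800)/2 = 10330 km.
The half-period of the transfer ellipse is t = π√(a_t³/μ) = 5224.3 s.
The target's mean motion on its circular orbit is ω₂ = √(μ/r₂³) = 3.8945×10^-4 rad/s.
Angle swept by the target during transfer: ω₂·t = 2.035 rad = 116.6°.
Arrival is 180° from departure on the ellipse, so φ = 180° − 116.6° = 63.4°.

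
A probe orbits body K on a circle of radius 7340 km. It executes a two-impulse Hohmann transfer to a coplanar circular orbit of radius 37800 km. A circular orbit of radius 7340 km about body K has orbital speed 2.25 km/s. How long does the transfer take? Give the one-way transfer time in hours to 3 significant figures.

From the circular-orbit relation v² = μ/r at r = 7340 km: μ = v²r = (2.25)² × 7340 = 37158.8 km³/s².
Transfer-ellipse semi-major axis a_t = (r₁ + r₂)/2 = (7340 + 37800)/2 = 22570 km.
Transfer time t = π√(a_t³/μ) = π√((22570)³ / 37158.8) = 55261 s.
Converting: 55261 s ÷ 3600 s/hour = 15.4 hours.

t = 15.4 hours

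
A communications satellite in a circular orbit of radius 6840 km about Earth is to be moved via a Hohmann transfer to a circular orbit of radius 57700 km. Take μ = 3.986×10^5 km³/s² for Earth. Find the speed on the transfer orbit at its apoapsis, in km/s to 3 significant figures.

v = 1.21 km/s

Semi-major axis of the transfer orbit: a_t = (6840 + 57700)/2 = 32270 km.
The apoapsis of the transfer ellipse is at r = 57700 km.
Vis-viva: v = √[μ(2/r − 1/a_t)] = √[3.986×10^5 × (2/57700 − 1/32270)] = 1.210 km/s.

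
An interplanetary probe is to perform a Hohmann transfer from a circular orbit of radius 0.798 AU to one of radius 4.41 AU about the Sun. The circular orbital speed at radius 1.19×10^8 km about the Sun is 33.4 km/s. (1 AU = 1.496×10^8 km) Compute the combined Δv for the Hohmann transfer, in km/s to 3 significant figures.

From the circular-orbit relation v² = μ/r at r = 1.19×10^8 km: μ = v²r = (33.4)² × 1.19×10^8 = 1.32752×10^11 km³/s².
In km: r₁ = 0.798 × 1.496×10^8 = 1.193808×10^8 km; r₂ = 4.41 × 1.496×10^8 = 6.59736×10^8 km.
Semi-major axis of the transfer orbit: a_t = (1.193808×10^8 + 6.59736×10^8)/2 = 3.895584×10^8 km.
At r₁ the circular-orbit speed is v₁ = √(μ/r₁) = 33.35 km/s.
Transfer-orbit speed at r₁ (vis-viva equation): v_p = √[μ(2/r₁ − 1/a_t)] = 43.40 km/s.
First burn Δv₁ = |v_p − v₁| = 10.05 km/s.
At r₂, v₂ = √(μ/r₂) = 14.1852 km/s.
Transfer-orbit speed at r₂: v_a = √[μ(2/r₂ − 1/a_t)] = 7.85264 km/s.
Second burn Δv₂ = |v₂ − v_a| = 6.333 km/s.
Δv = Δv₁ + Δv₂ = 10.05 + 6.333 = 16.38 km/s.

Δv = 16.4 km/s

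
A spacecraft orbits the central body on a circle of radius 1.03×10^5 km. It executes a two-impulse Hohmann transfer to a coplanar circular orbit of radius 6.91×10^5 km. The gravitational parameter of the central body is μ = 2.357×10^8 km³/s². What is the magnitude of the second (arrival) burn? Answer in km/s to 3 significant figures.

Semi-major axis of the transfer orbit: a_t = (1.030×10^5 + 6.910×10^5)/2 = 3.970×10^5 km.
Circular speed at r = 6.910×10^5 km: v_c = √(μ/r) = 18.469 km/s.
Vis-viva on the transfer ellipse at r = 6.910×10^5 km gives v_t = √[μ(2/r − 1/a_t)] = 9.4073 km/s.
Δv₂ = |v_t − v_c| = |9.4073 − 18.469| = 9.062 km/s.

Δv₂ = 9.06 km/s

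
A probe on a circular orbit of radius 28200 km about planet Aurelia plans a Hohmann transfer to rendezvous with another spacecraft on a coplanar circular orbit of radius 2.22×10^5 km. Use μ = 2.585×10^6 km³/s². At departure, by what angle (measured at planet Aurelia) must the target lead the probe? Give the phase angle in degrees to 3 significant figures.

φ = 104°

The Hohmann ellipse has a_t = (r₁ + r₂)/2 = 1.251×10^5 km.
Transfer time t = π√(a_t³/μ) = 86460 s.
Target angular speed ω₂ = √(μ/r₂³) = 1.537×10^-5 rad/s.
Angle swept by the target during transfer: ω₂·t = 1.3289 rad = 76.14°.
Arrival is 180° from departure on the ellipse, so φ = 180° − 76.14° = 104°.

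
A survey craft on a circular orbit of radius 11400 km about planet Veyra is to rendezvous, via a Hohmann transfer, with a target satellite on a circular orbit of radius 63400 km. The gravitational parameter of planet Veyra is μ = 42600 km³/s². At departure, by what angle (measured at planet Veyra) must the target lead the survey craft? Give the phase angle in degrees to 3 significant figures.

Transfer-ellipse semi-major axis a_t = (r₁ + r₂)/2 = (11400 + 63400)/2 = 37400 km.
The half-period of the transfer ellipse is t = π√(a_t³/μ) = 1.10091×10^5 s.
Target angular speed ω₂ = √(μ/r₂³) = 1.29292×10^-5 rad/s.
Angle swept by the target during transfer: ω₂·t = 1.42339 rad = 81.554°.
Arrival is 180° from departure on the ellipse, so φ = 180° − 81.554° = 98.4°.

φ = 98.4°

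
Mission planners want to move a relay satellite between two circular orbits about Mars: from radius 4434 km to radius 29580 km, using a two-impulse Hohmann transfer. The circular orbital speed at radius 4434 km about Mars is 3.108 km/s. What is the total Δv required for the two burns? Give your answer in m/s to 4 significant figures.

Δv = 1580 m/s

From the circular-orbit relation v² = μ/r at r = 4434 km: μ = v²r = (3.108)² × 4434 = 42831.0 km³/s².
Semi-major axis of the transfer orbit: a_t = (4434 + 29580)/2 = 17007 km.
At r₁ the circular-orbit speed is v₁ = √(μ/r₁) = 3.1080 km/s.
On the transfer ellipse at r₁, vis-viva equation gives v_p = √[μ(2/r₁ − 1/a_t)] = 4.0989 km/s.
First burn Δv₁ = |v_p − v₁| = 0.9909 km/s.
At r₂, v₂ = √(μ/r₂) = 1.2033 km/s.
Transfer-orbit speed at r₂: v_a = √[μ(2/r₂ − 1/a_t)] = 0.61442 km/s.
Second burn Δv₂ = |v₂ − v_a| = 0.5889 km/s.
Total Δv = Δv₁ + Δv₂ = 1.580 km/s.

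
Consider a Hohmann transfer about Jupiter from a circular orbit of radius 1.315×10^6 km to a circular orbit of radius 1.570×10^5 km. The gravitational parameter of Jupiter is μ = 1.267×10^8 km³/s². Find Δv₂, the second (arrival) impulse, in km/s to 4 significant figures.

Transfer-ellipse semi-major axis a_t = (r₁ + r₂)/2 = (1.315×10^6 + 1.570×10^5)/2 = 7.360×10^5 km.
Circular speed at r = 1.570×10^5 km: v_c = √(μ/r) = 28.408 km/s.
Transfer-orbit speed at the same r (vis-viva, a = a_t): v_t = √[μ(2/r − 1/a_t)] = 37.972 km/s.
Δv₂ = |v_t − v_c| = |37.972 − 28.408| = 9.564 km/s.

Δv₂ = 9.564 km/s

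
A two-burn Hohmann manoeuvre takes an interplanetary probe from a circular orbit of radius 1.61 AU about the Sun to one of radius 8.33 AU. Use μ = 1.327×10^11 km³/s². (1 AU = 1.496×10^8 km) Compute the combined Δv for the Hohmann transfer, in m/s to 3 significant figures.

Δv = 11400 m/s

In km: r₁ = 1.61 × 1.496×10^8 = 2.40856×10^8 km; r₂ = 8.33 × 1.496×10^8 = 1.246168×10^9 km.
Semi-major axis of the transfer orbit: a_t = (2.40856×10^8 + 1.246168×10^9)/2 = 7.43512×10^8 km.
At r₁ the circular-orbit speed is v₁ = √(μ/r₁) = 23.472 km/s.
On the transfer ellipse at r₁, v² = μ(2/r − 1/a) gives v_p = √[μ(2/r₁ − 1/a_t)] = 30.388 km/s.
First burn Δv₁ = |v_p − v₁| = 6.916 km/s.
Circular speed at r₂: v₂ = √(μ/r₂) = 10.319 km/s.
Transfer-orbit speed at r₂: v_a = √[μ(2/r₂ − 1/a_t)] = 5.8733 km/s.
Second burn Δv₂ = |v₂ − v_a| = 4.446 km/s.
Δv = Δv₁ + Δv₂ = 6.916 + 4.446 = 11.36 km/s.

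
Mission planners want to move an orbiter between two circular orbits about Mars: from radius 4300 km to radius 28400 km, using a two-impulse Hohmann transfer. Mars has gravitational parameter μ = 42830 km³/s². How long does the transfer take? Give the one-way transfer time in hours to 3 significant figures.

t = 8.82 hours

The Hohmann ellipse has a_t = (r₁ + r₂)/2 = 16350 km.
Transfer time t = π√(a_t³/μ) = π√((16350)³ / 42830) = 31740 s.
Converting: 31740 s ÷ 3600 s/hour = 8.82 hours.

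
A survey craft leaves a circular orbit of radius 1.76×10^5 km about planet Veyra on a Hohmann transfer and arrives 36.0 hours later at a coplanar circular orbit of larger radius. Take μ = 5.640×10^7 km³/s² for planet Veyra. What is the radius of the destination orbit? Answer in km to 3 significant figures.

Transfer time t = 36.0 hours = 1.296×10^5 s, and t = π√(a_t³/μ).
So a_t = (μ t²/π²)^(1/3) = (5.640×10^7 × (1.296×10^5)² / π²)^(1/3) = 4.5786×10^5 km.
Since a_t = (r₁ + r₂)/2, r₂ = 2a_t − r₁ = 2×4.5786×10^5 − 1.760×10^5 = 7.3972×10^5 km.

r₂ = 7.40×10^5 km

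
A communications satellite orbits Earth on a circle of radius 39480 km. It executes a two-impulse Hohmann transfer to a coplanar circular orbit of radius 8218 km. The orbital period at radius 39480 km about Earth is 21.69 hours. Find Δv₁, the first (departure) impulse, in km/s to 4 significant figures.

From Kepler's third law T² = 4π²r³/μ at r = 39480 km, T = 21.69 hours = 21.69 × 3600 s = 78084 s: μ = 4π²r³/T² = 3.98444×10^5 km³/s².
Semi-major axis of the transfer orbit: a_t = (39480 + 8218)/2 = 23849 km.
On the circular orbit at r = 39480 km, v_c = √(μ/r) = 3.177 km/s.
Vis-viva on the transfer ellipse at r = 39480 km gives v_t = √[μ(2/r − 1/a_t)] = 1.865 km/s.
Δv₁ = |v_t − v_c| = |1.865 − 3.177| = 1.312 km/s.

Δv₁ = 1.312 km/s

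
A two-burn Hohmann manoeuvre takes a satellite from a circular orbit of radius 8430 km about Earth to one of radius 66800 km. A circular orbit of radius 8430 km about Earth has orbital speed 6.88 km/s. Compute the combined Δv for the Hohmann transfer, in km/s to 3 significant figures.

Δv = 3.58 km/s

From the circular-orbit relation v² = μ/r at r = 8430 km: μ = v²r = (6.88)² × 8430 = 3.99029×10^5 km³/s².
The Hohmann ellipse has a_t = (r₁ + r₂)/2 = 37615 km.
Circular speed at r₁: v₁ = √(μ/r₁) = √(3.99029×10^5/8430) = 6.880 km/s.
Transfer-orbit speed at r₁ (v² = μ(2/r − 1/a)): v_p = √[μ(2/r₁ − 1/a_t)] = 9.168 km/s.
First burn Δv₁ = |v_p − v₁| = 2.288 km/s.
Circular speed at r₂: v₂ = √(μ/r₂) = 2.444 km/s.
Transfer-orbit speed at r₂: v_a = √[μ(2/r₂ − 1/a_t)] = 1.157 km/s.
Second burn Δv₂ = |v₂ − v_a| = 1.287 km/s.
Δv = Δv₁ + Δv₂ = 2.288 + 1.287 = 3.575 km/s.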